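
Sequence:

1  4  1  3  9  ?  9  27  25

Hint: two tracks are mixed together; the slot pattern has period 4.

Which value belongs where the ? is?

The slot pattern repeats as AABB (period 4), so there are 2 interleaved tracks.
Subsequence A: 1, 4, 9, ?, 25 — consecutive squares n² from n = 1.
Subsequence B: 1, 3, 9, 27 — geometric with ratio 3.
The gap is subsequence A's term 4; the rule gives 16.

16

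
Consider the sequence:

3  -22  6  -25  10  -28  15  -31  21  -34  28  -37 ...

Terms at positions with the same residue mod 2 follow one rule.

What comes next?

36

Odd-indexed and even-indexed terms follow separate rules.
Stream A: 3, 6, 10, 15, 21, 28 (triangular numbers starting at T_2).
Stream B: -22, -25, -28, -31, -34, -37 (linear: a_n = -19 − 3·n).
Position 13 → stream A, term 7 = 36.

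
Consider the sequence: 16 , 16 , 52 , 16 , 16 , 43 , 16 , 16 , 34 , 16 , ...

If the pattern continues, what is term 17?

16

Reading positions in blocks of 3 reveals the pattern AAB — 2 tracks woven together.
Subsequence A = 16, 16, 16, 16, 16, 16, 16: constant 16.
Subsequence B = 52, 43, 34: arithmetic, step −9.
Term 17 comes from subsequence A (its 12th entry): 16.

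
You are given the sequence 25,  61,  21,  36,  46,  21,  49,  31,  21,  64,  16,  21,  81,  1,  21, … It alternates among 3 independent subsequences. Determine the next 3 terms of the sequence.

Read the sequence 3 terms at a time; column i is its own pattern.
Track A = 25, 36, 49, 64, 81: consecutive squares n² from n = 5.
Track B = 61, 46, 31, 16, 1: subtracting 15 each time.
Track C = 21, 21, 21, 21, 21: constant 21.
The 16th slot belongs to track A; its 6th term is 100.
Position 17 → track B, term 6 = -14.
Position 18 → track C, term 6 = 21.

100, -14, 21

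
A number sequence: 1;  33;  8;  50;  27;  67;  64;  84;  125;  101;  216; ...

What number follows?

Positions 1, 3, 5, … form one subsequence and positions 2, 4, 6, … form another.
Stream A: 1, 8, 27, 64, 125, 216 (consecutive cubes n³ from n = 1).
Stream B: 33, 50, 67, 84, 101 (arithmetic with common difference +17).
Term 12 comes from stream B (its 6th entry): 118.

118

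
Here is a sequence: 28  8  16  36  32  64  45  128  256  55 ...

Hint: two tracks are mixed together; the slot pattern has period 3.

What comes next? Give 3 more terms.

512, 1024, 66

The slot pattern repeats as ABB (period 3), so there are 2 interleaved tracks.
Track A: 28, 36, 45, 55 (the triangular numbers T_7, T_8, …).
Track B: 8, 16, 32, 64, 128, 256 (geometric with ratio 2).
The 11th slot belongs to track B; its 7th term is 512.
The 12th slot belongs to track B; its 8th term is 1024.
Term 13 comes from track A (its 5th entry): 66.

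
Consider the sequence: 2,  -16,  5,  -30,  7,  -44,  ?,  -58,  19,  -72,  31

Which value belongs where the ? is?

12

Split by position mod 2 into 2 tracks.
Track A: 2, 5, 7, ?, 19, 31 (each term equals the sum of the previous two).
Track B: -16, -30, -44, -58, -72 (linear: a_n = -2 − 14·n).
The gap is track A's term 4; the rule gives 12.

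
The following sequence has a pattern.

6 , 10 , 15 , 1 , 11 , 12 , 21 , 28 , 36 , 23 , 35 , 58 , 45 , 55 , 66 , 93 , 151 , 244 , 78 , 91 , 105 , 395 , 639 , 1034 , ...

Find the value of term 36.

18554

The slot pattern repeats as AAABBB (period 6), so there are 2 interleaved tracks.
Track A = 6, 10, 15, 21, 28, 36, 45, 55, 66, 78, 91, 105: triangular numbers starting at T_3.
Track B = 1, 11, 12, 23, 35, 58, 93, 151, 244, 395, 639, 1034: each term equals the sum of the previous two.
Position 36 falls in track B as its term 18, giving 18554.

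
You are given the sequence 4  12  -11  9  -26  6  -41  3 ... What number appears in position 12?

Taking every 2nd term gives 2 separate tracks.
Track A: 4, -11, -26, -41 — linear: a_n = 19 − 15·n.
Track B: 12, 9, 6, 3 — arithmetic with common difference −3.
Position 12 → track B, term 6 = -3.

-3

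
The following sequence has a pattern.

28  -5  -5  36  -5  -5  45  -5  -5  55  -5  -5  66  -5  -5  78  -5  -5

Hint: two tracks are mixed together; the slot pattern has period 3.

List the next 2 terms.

91, -5

Reading positions in blocks of 3 reveals the pattern ABB — 2 tracks woven together.
Track A: 28, 36, 45, 55, 66, 78. Triangular numbers starting at T_7.
Track B: -5, -5, -5, -5, -5, -5, -5, -5, -5, -5, -5, -5. Constant -5.
The 19th slot belongs to track A; its 7th term is 91.
Position 20 → track B, term 13 = -5.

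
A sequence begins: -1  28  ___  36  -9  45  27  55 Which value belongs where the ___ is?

3

Taking every 2nd term gives 2 separate tracks.
Stream A is -1, ?, -9, 27, which is geometric, ×-3 each step.
Stream B is 28, 36, 45, 55, which is triangular numbers starting at T_7.
Filling stream A at index 2 by its rule yields 3.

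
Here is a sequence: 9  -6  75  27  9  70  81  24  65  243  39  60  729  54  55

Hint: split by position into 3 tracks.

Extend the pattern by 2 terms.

2187, 69

Split by position mod 3: positions 1, 4, 7, … form one track, and each other residue class forms its own.
Stream A: 9, 27, 81, 243, 729 — geometric with ratio 3.
Stream B: -6, 9, 24, 39, 54 — arithmetic, step +15.
Stream C: 75, 70, 65, 60, 55 — arithmetic with common difference −5.
Position 16 falls in stream A as its term 6, giving 2187.
Position 17 falls in stream B as its term 6, giving 69.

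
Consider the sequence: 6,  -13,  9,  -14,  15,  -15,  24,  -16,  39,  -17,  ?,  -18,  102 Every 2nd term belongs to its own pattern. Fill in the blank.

63

Positions 1, 3, 5, … form one subsequence and positions 2, 4, 6, … form another.
Stream A: 6, 9, 15, 24, 39, ?, 102 — each term equals the sum of the previous two.
Stream B: -13, -14, -15, -16, -17, -18 — arithmetic with common difference −1.
Filling stream A at index 6 by its rule yields 63.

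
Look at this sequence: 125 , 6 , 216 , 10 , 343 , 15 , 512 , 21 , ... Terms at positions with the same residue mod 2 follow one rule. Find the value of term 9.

Split by position mod 2 into 2 tracks.
Stream A = 125, 216, 343, 512: consecutive cubes n³ from n = 5.
Stream B = 6, 10, 15, 21: the triangular numbers T_3, T_4, ….
Position 9 falls in stream A as its term 5, giving 729.

729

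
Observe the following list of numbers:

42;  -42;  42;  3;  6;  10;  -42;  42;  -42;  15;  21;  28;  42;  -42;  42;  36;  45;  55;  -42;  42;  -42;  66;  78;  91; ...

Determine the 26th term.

Positions follow the repeating pattern AAABBB; grouping by letter gives 2 tracks.
Track A: 42, -42, 42, -42, 42, -42, 42, -42, 42, -42, 42, -42 (oscillating between 42 and -42).
Track B: 3, 6, 10, 15, 21, 28, 36, 45, 55, 66, 78, 91 (triangular numbers starting at T_2).
Term 26 comes from track A (its 14th entry): -42.

-42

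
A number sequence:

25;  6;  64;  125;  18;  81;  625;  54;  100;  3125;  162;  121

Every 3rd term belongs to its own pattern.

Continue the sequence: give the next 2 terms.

Split by position mod 3: positions 1, 4, 7, … form one track, and each other residue class forms its own.
Track A: 25, 125, 625, 3125 (powers of 5).
Track B: 6, 18, 54, 162 (a geometric progression (common ratio 3)).
Track C: 64, 81, 100, 121 (consecutive squares n² from n = 8).
Position 13 falls in track A as its term 5, giving 15625.
Term 14 comes from track B (its 5th entry): 486.

15625, 486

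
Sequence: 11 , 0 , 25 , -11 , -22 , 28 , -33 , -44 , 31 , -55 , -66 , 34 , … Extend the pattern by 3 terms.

Reading positions in blocks of 3 reveals the pattern AAB — 2 tracks woven together.
Stream A is 11, 0, -11, -22, -33, -44, -55, -66, which is arithmetic, step −11.
Stream B is 25, 28, 31, 34, which is adding 3 each time.
Position 13 falls in stream A as its term 9, giving -77.
Term 14 comes from stream A (its 10th entry): -88.
Term 15 comes from stream B (its 5th entry): 37.

-77, -88, 37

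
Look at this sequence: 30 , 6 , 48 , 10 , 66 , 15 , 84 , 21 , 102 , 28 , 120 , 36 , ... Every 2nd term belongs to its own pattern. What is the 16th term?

55

The terms cycle through 2 interleaved subsequences.
Subsequence A: 30, 48, 66, 84, 102, 120 (arithmetic, step +18).
Subsequence B: 6, 10, 15, 21, 28, 36 (triangular numbers starting at T_3).
Position 16 falls in subsequence B as its term 8, giving 55.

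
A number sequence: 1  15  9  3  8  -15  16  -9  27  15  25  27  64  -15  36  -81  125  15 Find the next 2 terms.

Taking every 4th term gives 4 separate tracks.
Stream A = 1, 8, 27, 64, 125: the cubes 1³, 2³, 3³, ….
Stream B = 15, -15, 15, -15, 15: the oscillation 15·(−1)^(n+1).
Stream C = 9, 16, 25, 36: consecutive squares n² from n = 3.
Stream D = 3, -9, 27, -81: multiplying by -3 each time.
Position 19 → stream C, term 5 = 49.
Position 20 → stream D, term 5 = 243.

49, 243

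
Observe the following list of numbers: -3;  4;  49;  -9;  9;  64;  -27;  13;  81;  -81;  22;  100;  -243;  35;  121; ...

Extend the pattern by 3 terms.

Split by position mod 3 into 3 tracks.
Stream A: -3, -9, -27, -81, -243 (a geometric progression (common ratio 3)).
Stream B: 4, 9, 13, 22, 35 (a Fibonacci-like recurrence a_n = a_{n-1} + a_{n-2}).
Stream C: 49, 64, 81, 100, 121 (the squares 7², 8², 9², …).
Term 16 comes from stream A (its 6th entry): -729.
Term 17 comes from stream B (its 6th entry): 57.
Position 18 → stream C, term 6 = 144.

-729, 57, 144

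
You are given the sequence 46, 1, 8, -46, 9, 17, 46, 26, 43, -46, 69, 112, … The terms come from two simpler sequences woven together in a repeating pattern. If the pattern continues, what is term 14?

The slot pattern repeats as ABB (period 3), so there are 2 interleaved tracks.
Subsequence A is 46, -46, 46, -46, which is the oscillation 46·(−1)^(n+1).
Subsequence B is 1, 8, 9, 17, 26, 43, 69, 112, which is a Fibonacci-like recurrence a_n = a_{n-1} + a_{n-2}.
The 14th slot belongs to subsequence B; its 9th term is 181.

181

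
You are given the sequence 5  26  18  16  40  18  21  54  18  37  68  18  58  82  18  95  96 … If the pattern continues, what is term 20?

110

The terms cycle through 3 interleaved subsequences.
Track A is 5, 16, 21, 37, 58, 95, which is each term equals the sum of the previous two.
Track B is 26, 40, 54, 68, 82, 96, which is arithmetic with common difference +14.
Track C is 18, 18, 18, 18, 18, which is the constant sequence 18.
The 20th slot belongs to track B; its 7th term is 110.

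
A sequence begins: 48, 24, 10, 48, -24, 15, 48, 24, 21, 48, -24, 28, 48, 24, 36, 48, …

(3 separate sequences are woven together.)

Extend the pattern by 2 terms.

The terms cycle through 3 interleaved subsequences.
Stream A = 48, 48, 48, 48, 48, 48: the constant sequence 48.
Stream B = 24, -24, 24, -24, 24: oscillating between 24 and -24.
Stream C = 10, 15, 21, 28, 36: triangular numbers n(n+1)/2 for n = 4, 5, ….
The 17th slot belongs to stream B; its 6th term is -24.
The 18th slot belongs to stream C; its 6th term is 45.

-24, 45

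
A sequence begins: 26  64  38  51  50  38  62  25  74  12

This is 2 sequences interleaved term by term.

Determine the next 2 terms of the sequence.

Positions 1, 3, 5, … form one subsequence and positions 2, 4, 6, … form another.
Track A: 26, 38, 50, 62, 74. Arithmetic, step +12.
Track B: 64, 51, 38, 25, 12. Arithmetic, step −13.
Position 11 → track A, term 6 = 86.
Position 12 → track B, term 6 = -1.

86, -1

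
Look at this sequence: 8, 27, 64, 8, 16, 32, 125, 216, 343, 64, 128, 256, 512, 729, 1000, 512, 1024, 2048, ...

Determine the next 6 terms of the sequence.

1331, 1728, 2197, 4096, 8192, 16384

Reading positions in blocks of 6 reveals the pattern AAABBB — 2 tracks woven together.
Stream A: 8, 27, 64, 125, 216, 343, 512, 729, 1000 (the cubes 2³, 3³, 4³, …).
Stream B: 8, 16, 32, 64, 128, 256, 512, 1024, 2048 (successive powers of 2).
Position 19 → stream A, term 10 = 1331.
Term 20 comes from stream A (its 11th entry): 1728.
Term 21 comes from stream A (its 12th entry): 2197.
Term 22 comes from stream B (its 10th entry): 4096.
Position 23 → stream B, term 11 = 8192.
Position 24 falls in stream B as its term 12, giving 16384.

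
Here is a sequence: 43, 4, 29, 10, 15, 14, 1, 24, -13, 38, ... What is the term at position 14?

Split by position mod 2 into 2 tracks.
Track A: 43, 29, 15, 1, -13 (arithmetic with common difference −14).
Track B: 4, 10, 14, 24, 38 (a Fibonacci-like recurrence a_n = a_{n-1} + a_{n-2}).
Term 14 comes from track B (its 7th entry): 100.

100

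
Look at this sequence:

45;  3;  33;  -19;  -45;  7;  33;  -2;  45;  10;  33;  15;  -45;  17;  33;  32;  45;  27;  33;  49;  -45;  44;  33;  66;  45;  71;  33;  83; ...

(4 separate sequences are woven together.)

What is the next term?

-45

Split by position mod 4: positions 1, 5, 9, … form one track, and each other residue class forms its own.
Subsequence A: 45, -45, 45, -45, 45, -45, 45 — oscillating between 45 and -45.
Subsequence B: 3, 7, 10, 17, 27, 44, 71 — each term equals the sum of the previous two.
Subsequence C: 33, 33, 33, 33, 33, 33, 33 — always 33.
Subsequence D: -19, -2, 15, 32, 49, 66, 83 — linear: a_n = -36 + 17·n.
The 29th slot belongs to subsequence A; its 8th term is -45.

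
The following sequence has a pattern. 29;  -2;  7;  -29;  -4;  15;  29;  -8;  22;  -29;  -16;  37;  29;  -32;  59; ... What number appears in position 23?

-256

Read the sequence 3 terms at a time; column i is its own pattern.
Stream A: 29, -29, 29, -29, 29 — the oscillation 29·(−1)^(n+1).
Stream B: -2, -4, -8, -16, -32 — multiplying by 2 each time.
Stream C: 7, 15, 22, 37, 59 — Fibonacci-style (each term is the sum of the two before it).
Term 23 comes from stream B (its 8th entry): -256.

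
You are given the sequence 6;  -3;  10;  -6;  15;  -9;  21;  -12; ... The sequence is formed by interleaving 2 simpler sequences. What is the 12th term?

-18

Taking every 2nd term gives 2 separate tracks.
Subsequence A = 6, 10, 15, 21: triangular numbers starting at T_3.
Subsequence B = -3, -6, -9, -12: subtracting 3 each time.
Position 12 falls in subsequence B as its term 6, giving -18.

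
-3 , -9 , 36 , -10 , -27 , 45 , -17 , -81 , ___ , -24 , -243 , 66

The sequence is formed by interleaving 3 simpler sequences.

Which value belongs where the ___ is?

Split by position mod 3: positions 1, 4, 7, … form one track, and each other residue class forms its own.
Subsequence A: -3, -10, -17, -24 (arithmetic, step −7).
Subsequence B: -9, -27, -81, -243 (multiplying by 3 each time).
Subsequence C: 36, 45, ?, 66 (triangular numbers n(n+1)/2 for n = 8, 9, …).
So the missing entry in subsequence C is 55.

55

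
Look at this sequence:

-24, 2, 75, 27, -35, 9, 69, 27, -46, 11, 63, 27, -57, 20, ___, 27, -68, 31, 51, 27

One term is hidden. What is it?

Taking every 4th term gives 4 separate tracks.
Stream A = -24, -35, -46, -57, -68: subtracting 11 each time.
Stream B = 2, 9, 11, 20, 31: Fibonacci-style (each term is the sum of the two before it).
Stream C = 75, 69, 63, ?, 51: linear: a_n = 81 − 6·n.
Stream D = 27, 27, 27, 27, 27: always 27.
Filling stream C at index 4 by its rule yields 57.

57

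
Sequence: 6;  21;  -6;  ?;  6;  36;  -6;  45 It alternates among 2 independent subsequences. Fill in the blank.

28

The terms cycle through 2 interleaved subsequences.
Subsequence A: 6, -6, 6, -6. Oscillating between 6 and -6.
Subsequence B: 21, ?, 36, 45. Triangular numbers n(n+1)/2 for n = 6, 7, ….
Filling subsequence B at index 2 by its rule yields 28.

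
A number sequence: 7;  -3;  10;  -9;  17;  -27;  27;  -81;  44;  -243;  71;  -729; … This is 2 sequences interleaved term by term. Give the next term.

115

Taking every 2nd term gives 2 separate tracks.
Subsequence A: 7, 10, 17, 27, 44, 71 — a Fibonacci-like recurrence a_n = a_{n-1} + a_{n-2}.
Subsequence B: -3, -9, -27, -81, -243, -729 — a geometric progression (common ratio 3).
The 13th slot belongs to subsequence A; its 7th term is 115.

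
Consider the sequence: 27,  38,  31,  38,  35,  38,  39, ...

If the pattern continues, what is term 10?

Taking every 2nd term gives 2 separate tracks.
Track A: 27, 31, 35, 39 (linear: a_n = 23 + 4·n).
Track B: 38, 38, 38 (always 38).
Position 10 falls in track B as its term 5, giving 38.

38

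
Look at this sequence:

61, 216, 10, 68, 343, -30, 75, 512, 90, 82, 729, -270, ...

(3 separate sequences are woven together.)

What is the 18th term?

Taking every 3rd term gives 3 separate tracks.
Subsequence A = 61, 68, 75, 82: arithmetic, step +7.
Subsequence B = 216, 343, 512, 729: perfect cubes starting at 6³.
Subsequence C = 10, -30, 90, -270: geometric, ×-3 each step.
Position 18 falls in subsequence C as its term 6, giving -2430.

-2430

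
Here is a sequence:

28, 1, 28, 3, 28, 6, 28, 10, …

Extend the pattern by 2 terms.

28, 15

Taking every 2nd term gives 2 separate tracks.
Track A: 28, 28, 28, 28 — constant 28.
Track B: 1, 3, 6, 10 — the triangular numbers T_1, T_2, ….
Term 9 comes from track A (its 5th entry): 28.
Position 10 → track B, term 5 = 15.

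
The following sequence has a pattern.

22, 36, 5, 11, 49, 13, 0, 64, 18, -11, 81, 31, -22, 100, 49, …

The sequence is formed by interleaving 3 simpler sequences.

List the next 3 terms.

-33, 121, 80

The terms cycle through 3 interleaved subsequences.
Track A = 22, 11, 0, -11, -22: arithmetic, step −11.
Track B = 36, 49, 64, 81, 100: consecutive squares n² from n = 6.
Track C = 5, 13, 18, 31, 49: a Fibonacci-like recurrence a_n = a_{n-1} + a_{n-2}.
Position 16 falls in track A as its term 6, giving -33.
Position 17 falls in track B as its term 6, giving 121.
Term 18 comes from track C (its 6th entry): 80.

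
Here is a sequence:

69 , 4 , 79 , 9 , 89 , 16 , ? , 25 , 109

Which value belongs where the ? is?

Positions 1, 3, 5, … form one subsequence and positions 2, 4, 6, … form another.
Track A: 69, 79, 89, ?, 109 — linear: a_n = 59 + 10·n.
Track B: 4, 9, 16, 25 — the squares 2², 3², 4², ….
Filling track A at index 4 by its rule yields 99.

99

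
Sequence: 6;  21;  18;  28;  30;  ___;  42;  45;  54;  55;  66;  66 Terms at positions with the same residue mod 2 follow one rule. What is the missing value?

Odd-indexed and even-indexed terms follow separate rules.
Subsequence A: 6, 18, 30, 42, 54, 66 (arithmetic with common difference +12).
Subsequence B: 21, 28, ?, 45, 55, 66 (the triangular numbers T_6, T_7, …).
Subsequence B's pattern makes the blank 36.

36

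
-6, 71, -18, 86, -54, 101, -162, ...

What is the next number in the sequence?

116

Split by position mod 2 into 2 tracks.
Subsequence A: -6, -18, -54, -162 (geometric with ratio 3).
Subsequence B: 71, 86, 101 (arithmetic with common difference +15).
Position 8 → subsequence B, term 4 = 116.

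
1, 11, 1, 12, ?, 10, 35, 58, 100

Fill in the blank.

23

Positions follow the repeating pattern AAB; grouping by letter gives 2 tracks.
Track A = 1, 11, 12, ?, 35, 58: Fibonacci-style (each term is the sum of the two before it).
Track B = 1, 10, 100: powers of 10.
The gap is track A's term 4; the rule gives 23.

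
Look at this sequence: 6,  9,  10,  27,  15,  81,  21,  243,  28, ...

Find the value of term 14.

Split by position mod 2 into 2 tracks.
Stream A = 6, 10, 15, 21, 28: the triangular numbers T_3, T_4, ….
Stream B = 9, 27, 81, 243: powers of 3.
The 14th slot belongs to stream B; its 7th term is 6561.

6561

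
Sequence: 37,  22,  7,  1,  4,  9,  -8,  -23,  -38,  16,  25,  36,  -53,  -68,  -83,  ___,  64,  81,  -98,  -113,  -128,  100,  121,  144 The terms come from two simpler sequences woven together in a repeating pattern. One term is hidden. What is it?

49

The slot pattern repeats as AAABBB (period 6), so there are 2 interleaved tracks.
Track A is 37, 22, 7, -8, -23, -38, -53, -68, -83, -98, -113, -128, which is arithmetic with common difference −15.
Track B is 1, 4, 9, 16, 25, 36, ?, 64, 81, 100, 121, 144, which is perfect squares starting at 1².
Track B's pattern makes the blank 49.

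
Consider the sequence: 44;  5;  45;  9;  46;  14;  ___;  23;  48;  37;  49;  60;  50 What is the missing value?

Split by position mod 2 into 2 tracks.
Track A: 44, 45, 46, ?, 48, 49, 50. Adding 1 each time.
Track B: 5, 9, 14, 23, 37, 60. Fibonacci-style (each term is the sum of the two before it).
Track A's pattern makes the blank 47.

47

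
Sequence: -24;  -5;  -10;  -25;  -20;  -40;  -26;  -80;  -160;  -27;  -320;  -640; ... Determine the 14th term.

-1280

Reading positions in blocks of 3 reveals the pattern ABB — 2 tracks woven together.
Subsequence A: -24, -25, -26, -27 — linear: a_n = -23 − n.
Subsequence B: -5, -10, -20, -40, -80, -160, -320, -640 — a geometric progression (common ratio 2).
Position 14 → subsequence B, term 9 = -1280.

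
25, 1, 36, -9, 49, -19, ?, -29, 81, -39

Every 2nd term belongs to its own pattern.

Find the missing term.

64

Positions 1, 3, 5, … form one subsequence and positions 2, 4, 6, … form another.
Track A: 25, 36, 49, ?, 81 — the squares 5², 6², 7², ….
Track B: 1, -9, -19, -29, -39 — subtracting 10 each time.
So the missing entry in track A is 64.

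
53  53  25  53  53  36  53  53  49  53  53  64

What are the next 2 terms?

Positions follow the repeating pattern AAB; grouping by letter gives 2 tracks.
Subsequence A is 53, 53, 53, 53, 53, 53, 53, 53, which is always 53.
Subsequence B is 25, 36, 49, 64, which is consecutive squares n² from n = 5.
Position 13 falls in subsequence A as its term 9, giving 53.
Term 14 comes from subsequence A (its 10th entry): 53.

53, 53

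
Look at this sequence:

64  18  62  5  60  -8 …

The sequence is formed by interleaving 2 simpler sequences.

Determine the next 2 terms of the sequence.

58, -21

Split by position mod 2 into 2 tracks.
Stream A = 64, 62, 60: arithmetic with common difference −2.
Stream B = 18, 5, -8: arithmetic with common difference −13.
Term 7 comes from stream A (its 4th entry): 58.
The 8th slot belongs to stream B; its 4th term is -21.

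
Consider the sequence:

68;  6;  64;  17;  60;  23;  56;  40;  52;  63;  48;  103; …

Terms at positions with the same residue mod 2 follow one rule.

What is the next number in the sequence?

Positions 1, 3, 5, … form one subsequence and positions 2, 4, 6, … form another.
Subsequence A = 68, 64, 60, 56, 52, 48: subtracting 4 each time.
Subsequence B = 6, 17, 23, 40, 63, 103: a Fibonacci-like recurrence a_n = a_{n-1} + a_{n-2}.
Position 13 → subsequence A, term 7 = 44.

44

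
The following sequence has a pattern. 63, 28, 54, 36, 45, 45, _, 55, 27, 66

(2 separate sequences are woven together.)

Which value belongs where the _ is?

The terms cycle through 2 interleaved subsequences.
Stream A: 63, 54, 45, ?, 27 — arithmetic, step −9.
Stream B: 28, 36, 45, 55, 66 — the triangular numbers T_7, T_8, ….
So the missing entry in stream A is 36.

36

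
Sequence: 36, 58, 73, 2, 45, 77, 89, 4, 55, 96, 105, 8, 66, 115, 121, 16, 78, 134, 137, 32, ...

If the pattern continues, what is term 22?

153

The terms cycle through 4 interleaved subsequences.
Track A: 36, 45, 55, 66, 78 (triangular numbers starting at T_8).
Track B: 58, 77, 96, 115, 134 (arithmetic with common difference +19).
Track C: 73, 89, 105, 121, 137 (adding 16 each time).
Track D: 2, 4, 8, 16, 32 (successive powers of 2).
The 22nd slot belongs to track B; its 6th term is 153.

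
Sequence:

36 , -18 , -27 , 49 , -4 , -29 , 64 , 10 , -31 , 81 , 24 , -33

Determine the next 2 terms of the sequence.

100, 38

Taking every 3rd term gives 3 separate tracks.
Subsequence A: 36, 49, 64, 81. Perfect squares starting at 6².
Subsequence B: -18, -4, 10, 24. Linear: a_n = -32 + 14·n.
Subsequence C: -27, -29, -31, -33. Subtracting 2 each time.
Position 13 falls in subsequence A as its term 5, giving 100.
The 14th slot belongs to subsequence B; its 5th term is 38.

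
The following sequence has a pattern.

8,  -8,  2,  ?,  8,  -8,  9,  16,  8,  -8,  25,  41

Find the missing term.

7

The slot pattern repeats as AABB (period 4), so there are 2 interleaved tracks.
Stream A: 8, -8, 8, -8, 8, -8. The oscillation 8·(−1)^(n+1).
Stream B: 2, ?, 9, 16, 25, 41. Each term equals the sum of the previous two.
So the missing entry in stream B is 7.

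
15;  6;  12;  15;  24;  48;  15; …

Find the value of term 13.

15

The slot pattern repeats as ABB (period 3), so there are 2 interleaved tracks.
Stream A: 15, 15, 15 (the constant sequence 15).
Stream B: 6, 12, 24, 48 (geometric with ratio 2).
The 13th slot belongs to stream A; its 5th term is 15.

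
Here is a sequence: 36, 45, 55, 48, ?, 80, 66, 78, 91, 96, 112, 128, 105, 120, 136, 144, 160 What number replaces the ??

The slot pattern repeats as AAABBB (period 6), so there are 2 interleaved tracks.
Stream A: 36, 45, 55, 66, 78, 91, 105, 120, 136. Triangular numbers starting at T_8.
Stream B: 48, ?, 80, 96, 112, 128, 144, 160. Arithmetic with common difference +16.
Stream B's pattern makes the blank 64.

64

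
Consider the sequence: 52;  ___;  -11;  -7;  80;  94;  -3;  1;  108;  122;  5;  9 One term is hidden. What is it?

66

Reading positions in blocks of 4 reveals the pattern AABB — 2 tracks woven together.
Track A: 52, ?, 80, 94, 108, 122 (linear: a_n = 38 + 14·n).
Track B: -11, -7, -3, 1, 5, 9 (adding 4 each time).
Track A's pattern makes the blank 66.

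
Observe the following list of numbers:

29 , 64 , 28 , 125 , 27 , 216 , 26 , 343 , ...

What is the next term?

Positions 1, 3, 5, … form one subsequence and positions 2, 4, 6, … form another.
Subsequence A: 29, 28, 27, 26 (arithmetic, step −1).
Subsequence B: 64, 125, 216, 343 (consecutive cubes n³ from n = 4).
Position 9 → subsequence A, term 5 = 25.

25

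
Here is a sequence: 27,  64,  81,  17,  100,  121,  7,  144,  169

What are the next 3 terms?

-3, 196, 225

Reading positions in blocks of 3 reveals the pattern ABB — 2 tracks woven together.
Subsequence A: 27, 17, 7 — subtracting 10 each time.
Subsequence B: 64, 81, 100, 121, 144, 169 — consecutive squares n² from n = 8.
Position 10 → subsequence A, term 4 = -3.
The 11th slot belongs to subsequence B; its 7th term is 196.
The 12th slot belongs to subsequence B; its 8th term is 225.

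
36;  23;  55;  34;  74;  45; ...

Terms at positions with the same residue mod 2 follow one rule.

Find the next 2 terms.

93, 56

The terms cycle through 2 interleaved subsequences.
Track A = 36, 55, 74: linear: a_n = 17 + 19·n.
Track B = 23, 34, 45: arithmetic, step +11.
Term 7 comes from track A (its 4th entry): 93.
Term 8 comes from track B (its 4th entry): 56.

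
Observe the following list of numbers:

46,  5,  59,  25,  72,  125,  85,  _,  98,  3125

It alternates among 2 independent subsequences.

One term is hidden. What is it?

625

Positions 1, 3, 5, … form one subsequence and positions 2, 4, 6, … form another.
Track A is 46, 59, 72, 85, 98, which is adding 13 each time.
Track B is 5, 25, 125, ?, 3125, which is powers 5^1, 5^2, 5^3, ….
Track B's pattern makes the blank 625.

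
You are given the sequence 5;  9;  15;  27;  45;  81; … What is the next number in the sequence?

Taking every 2nd term gives 2 separate tracks.
Subsequence A = 5, 15, 45: geometric, ×3 each step.
Subsequence B = 9, 27, 81: powers 3^2, 3^3, 3^4, ….
The 7th slot belongs to subsequence A; its 4th term is 135.

135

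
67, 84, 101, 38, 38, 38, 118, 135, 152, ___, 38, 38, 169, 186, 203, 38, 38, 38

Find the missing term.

The slot pattern repeats as AAABBB (period 6), so there are 2 interleaved tracks.
Subsequence A: 67, 84, 101, 118, 135, 152, 169, 186, 203 — linear: a_n = 50 + 17·n.
Subsequence B: 38, 38, 38, ?, 38, 38, 38, 38, 38 — always 38.
Subsequence B's pattern makes the blank 38.

38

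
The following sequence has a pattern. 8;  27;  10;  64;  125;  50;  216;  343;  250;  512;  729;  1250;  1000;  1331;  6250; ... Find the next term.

1728

Positions follow the repeating pattern AAB; grouping by letter gives 2 tracks.
Subsequence A is 8, 27, 64, 125, 216, 343, 512, 729, 1000, 1331, which is consecutive cubes n³ from n = 2.
Subsequence B is 10, 50, 250, 1250, 6250, which is geometric with ratio 5.
The 16th slot belongs to subsequence A; its 11th term is 1728.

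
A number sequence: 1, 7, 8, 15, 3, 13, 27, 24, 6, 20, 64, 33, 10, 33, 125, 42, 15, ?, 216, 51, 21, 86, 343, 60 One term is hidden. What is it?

Read the sequence 4 terms at a time; column i is its own pattern.
Stream A: 1, 3, 6, 10, 15, 21 — triangular numbers starting at T_1.
Stream B: 7, 13, 20, 33, ?, 86 — a Fibonacci-like recurrence a_n = a_{n-1} + a_{n-2}.
Stream C: 8, 27, 64, 125, 216, 343 — the cubes 2³, 3³, 4³, ….
Stream D: 15, 24, 33, 42, 51, 60 — linear: a_n = 6 + 9·n.
Stream B's pattern makes the blank 53.

53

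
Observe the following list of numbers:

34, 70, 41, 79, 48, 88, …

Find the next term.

Positions 1, 3, 5, … form one subsequence and positions 2, 4, 6, … form another.
Stream A: 34, 41, 48 — arithmetic with common difference +7.
Stream B: 70, 79, 88 — adding 9 each time.
The 7th slot belongs to stream A; its 4th term is 55.

55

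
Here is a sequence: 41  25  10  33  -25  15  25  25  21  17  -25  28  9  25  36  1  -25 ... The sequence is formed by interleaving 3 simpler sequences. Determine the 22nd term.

-15

Read the sequence 3 terms at a time; column i is its own pattern.
Track A is 41, 33, 25, 17, 9, 1, which is arithmetic with common difference −8.
Track B is 25, -25, 25, -25, 25, -25, which is the oscillation 25·(−1)^(n+1).
Track C is 10, 15, 21, 28, 36, which is triangular numbers n(n+1)/2 for n = 4, 5, ….
Term 22 comes from track A (its 8th entry): -15.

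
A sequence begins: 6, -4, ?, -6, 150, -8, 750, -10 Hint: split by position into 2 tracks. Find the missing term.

Positions 1, 3, 5, … form one subsequence and positions 2, 4, 6, … form another.
Track A: 6, ?, 150, 750. Geometric, ×5 each step.
Track B: -4, -6, -8, -10. Arithmetic with common difference −2.
Filling track A at index 2 by its rule yields 30.

30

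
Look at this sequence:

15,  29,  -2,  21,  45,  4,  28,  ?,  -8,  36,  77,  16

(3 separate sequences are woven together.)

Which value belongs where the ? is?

61

Taking every 3rd term gives 3 separate tracks.
Track A: 15, 21, 28, 36 — the triangular numbers T_5, T_6, ….
Track B: 29, 45, ?, 77 — linear: a_n = 13 + 16·n.
Track C: -2, 4, -8, 16 — a geometric progression (common ratio -2).
Track B's pattern makes the blank 61.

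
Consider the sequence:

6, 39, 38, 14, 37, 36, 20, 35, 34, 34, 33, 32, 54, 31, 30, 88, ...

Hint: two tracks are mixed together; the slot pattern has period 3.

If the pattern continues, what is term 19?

142

Reading positions in blocks of 3 reveals the pattern ABB — 2 tracks woven together.
Subsequence A: 6, 14, 20, 34, 54, 88. A Fibonacci-like recurrence a_n = a_{n-1} + a_{n-2}.
Subsequence B: 39, 38, 37, 36, 35, 34, 33, 32, 31, 30. Arithmetic with common difference −1.
Term 19 comes from subsequence A (its 7th entry): 142.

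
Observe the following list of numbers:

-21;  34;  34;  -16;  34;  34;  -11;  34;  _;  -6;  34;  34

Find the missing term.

34

The slot pattern repeats as ABB (period 3), so there are 2 interleaved tracks.
Track A: -21, -16, -11, -6 — adding 5 each time.
Track B: 34, 34, 34, 34, 34, ?, 34, 34 — the constant sequence 34.
The gap is track B's term 6; the rule gives 34.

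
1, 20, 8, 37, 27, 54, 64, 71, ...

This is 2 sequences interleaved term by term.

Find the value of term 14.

122

The terms cycle through 2 interleaved subsequences.
Subsequence A is 1, 8, 27, 64, which is the cubes 1³, 2³, 3³, ….
Subsequence B is 20, 37, 54, 71, which is adding 17 each time.
Position 14 → subsequence B, term 7 = 122.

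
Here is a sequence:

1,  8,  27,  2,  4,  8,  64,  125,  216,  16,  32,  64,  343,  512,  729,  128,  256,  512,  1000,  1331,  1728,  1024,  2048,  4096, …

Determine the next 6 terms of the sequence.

2197, 2744, 3375, 8192, 16384, 32768

Positions follow the repeating pattern AAABBB; grouping by letter gives 2 tracks.
Stream A: 1, 8, 27, 64, 125, 216, 343, 512, 729, 1000, 1331, 1728. Consecutive cubes n³ from n = 1.
Stream B: 2, 4, 8, 16, 32, 64, 128, 256, 512, 1024, 2048, 4096. Powers of 2.
Position 25 falls in stream A as its term 13, giving 2197.
Position 26 falls in stream A as its term 14, giving 2744.
Term 27 comes from stream A (its 15th entry): 3375.
The 28th slot belongs to stream B; its 13th term is 8192.
Term 29 comes from stream B (its 14th entry): 16384.
Position 30 falls in stream B as its term 15, giving 32768.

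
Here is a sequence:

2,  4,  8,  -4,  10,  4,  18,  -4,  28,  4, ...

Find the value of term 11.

46

Split by position mod 2 into 2 tracks.
Stream A = 2, 8, 10, 18, 28: a Fibonacci-like recurrence a_n = a_{n-1} + a_{n-2}.
Stream B = 4, -4, 4, -4, 4: alternating ±4.
Position 11 falls in stream A as its term 6, giving 46.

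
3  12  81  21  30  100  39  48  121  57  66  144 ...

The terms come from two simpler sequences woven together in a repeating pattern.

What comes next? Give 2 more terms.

75, 84

The slot pattern repeats as AAB (period 3), so there are 2 interleaved tracks.
Subsequence A: 3, 12, 21, 30, 39, 48, 57, 66. Arithmetic, step +9.
Subsequence B: 81, 100, 121, 144. Consecutive squares n² from n = 9.
The 13th slot belongs to subsequence A; its 9th term is 75.
The 14th slot belongs to subsequence A; its 10th term is 84.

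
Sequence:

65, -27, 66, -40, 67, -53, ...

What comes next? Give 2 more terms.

68, -66

Odd-indexed and even-indexed terms follow separate rules.
Stream A = 65, 66, 67: arithmetic with common difference +1.
Stream B = -27, -40, -53: arithmetic with common difference −13.
Position 7 → stream A, term 4 = 68.
Position 8 → stream B, term 4 = -66.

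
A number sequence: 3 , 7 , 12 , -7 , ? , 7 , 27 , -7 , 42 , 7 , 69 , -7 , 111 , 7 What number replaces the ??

15

The terms cycle through 2 interleaved subsequences.
Track A: 3, 12, ?, 27, 42, 69, 111. Fibonacci-style (each term is the sum of the two before it).
Track B: 7, -7, 7, -7, 7, -7, 7. Alternating ±7.
Track A's pattern makes the blank 15.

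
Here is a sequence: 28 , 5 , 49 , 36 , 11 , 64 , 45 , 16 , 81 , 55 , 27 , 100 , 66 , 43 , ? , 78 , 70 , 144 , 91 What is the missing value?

121

Split by position mod 3 into 3 tracks.
Track A: 28, 36, 45, 55, 66, 78, 91 — triangular numbers starting at T_7.
Track B: 5, 11, 16, 27, 43, 70 — Fibonacci-style (each term is the sum of the two before it).
Track C: 49, 64, 81, 100, ?, 144 — perfect squares starting at 7².
Filling track C at index 5 by its rule yields 121.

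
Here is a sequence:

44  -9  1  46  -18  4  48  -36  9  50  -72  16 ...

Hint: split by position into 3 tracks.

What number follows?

52

Split by position mod 3 into 3 tracks.
Track A is 44, 46, 48, 50, which is arithmetic, step +2.
Track B is -9, -18, -36, -72, which is a geometric progression (common ratio 2).
Track C is 1, 4, 9, 16, which is consecutive squares n² from n = 1.
Term 13 comes from track A (its 5th entry): 52.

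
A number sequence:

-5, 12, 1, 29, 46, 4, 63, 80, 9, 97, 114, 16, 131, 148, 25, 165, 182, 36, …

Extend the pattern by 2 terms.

199, 216

Positions follow the repeating pattern AAB; grouping by letter gives 2 tracks.
Track A: -5, 12, 29, 46, 63, 80, 97, 114, 131, 148, 165, 182 — adding 17 each time.
Track B: 1, 4, 9, 16, 25, 36 — consecutive squares n² from n = 1.
The 19th slot belongs to track A; its 13th term is 199.
Position 20 → track A, term 14 = 216.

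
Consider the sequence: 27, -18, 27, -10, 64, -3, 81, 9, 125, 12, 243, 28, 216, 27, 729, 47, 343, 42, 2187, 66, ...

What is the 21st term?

The terms cycle through 4 interleaved subsequences.
Subsequence A: 27, 64, 125, 216, 343. Perfect cubes starting at 3³.
Subsequence B: -18, -3, 12, 27, 42. Arithmetic, step +15.
Subsequence C: 27, 81, 243, 729, 2187. Powers of 3.
Subsequence D: -10, 9, 28, 47, 66. Arithmetic, step +19.
Position 21 → subsequence A, term 6 = 512.

512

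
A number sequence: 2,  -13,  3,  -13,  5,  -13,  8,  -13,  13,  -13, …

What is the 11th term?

Split by position mod 2 into 2 tracks.
Subsequence A: 2, 3, 5, 8, 13 (Fibonacci-style (each term is the sum of the two before it)).
Subsequence B: -13, -13, -13, -13, -13 (the constant sequence -13).
Term 11 comes from subsequence A (its 6th entry): 21.

21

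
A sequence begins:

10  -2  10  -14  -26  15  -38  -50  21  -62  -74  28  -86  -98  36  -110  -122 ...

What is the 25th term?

-182

The slot pattern repeats as AAB (period 3), so there are 2 interleaved tracks.
Stream A: 10, -2, -14, -26, -38, -50, -62, -74, -86, -98, -110, -122 (arithmetic, step −12).
Stream B: 10, 15, 21, 28, 36 (triangular numbers n(n+1)/2 for n = 4, 5, …).
Position 25 → stream A, term 17 = -182.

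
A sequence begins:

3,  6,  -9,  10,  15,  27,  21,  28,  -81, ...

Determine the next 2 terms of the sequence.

36, 45

Positions follow the repeating pattern AAB; grouping by letter gives 2 tracks.
Subsequence A: 3, 6, 10, 15, 21, 28. Triangular numbers starting at T_2.
Subsequence B: -9, 27, -81. A geometric progression (common ratio -3).
The 10th slot belongs to subsequence A; its 7th term is 36.
The 11th slot belongs to subsequence A; its 8th term is 45.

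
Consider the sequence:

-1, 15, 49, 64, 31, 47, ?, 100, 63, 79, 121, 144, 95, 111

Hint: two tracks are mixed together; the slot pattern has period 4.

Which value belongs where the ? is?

81

Reading positions in blocks of 4 reveals the pattern AABB — 2 tracks woven together.
Track A: -1, 15, 31, 47, 63, 79, 95, 111. Linear: a_n = -17 + 16·n.
Track B: 49, 64, ?, 100, 121, 144. Consecutive squares n² from n = 7.
So the missing entry in track B is 81.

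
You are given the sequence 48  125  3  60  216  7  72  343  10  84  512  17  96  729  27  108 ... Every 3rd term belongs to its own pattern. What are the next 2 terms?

1000, 44

Split by position mod 3 into 3 tracks.
Track A is 48, 60, 72, 84, 96, 108, which is adding 12 each time.
Track B is 125, 216, 343, 512, 729, which is consecutive cubes n³ from n = 5.
Track C is 3, 7, 10, 17, 27, which is Fibonacci-style (each term is the sum of the two before it).
Position 17 → track B, term 6 = 1000.
Position 18 falls in track C as its term 6, giving 44.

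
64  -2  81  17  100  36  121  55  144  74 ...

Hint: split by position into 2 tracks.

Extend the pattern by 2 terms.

169, 93

Odd-indexed and even-indexed terms follow separate rules.
Track A = 64, 81, 100, 121, 144: perfect squares starting at 8².
Track B = -2, 17, 36, 55, 74: linear: a_n = -21 + 19·n.
Term 11 comes from track A (its 6th entry): 169.
Position 12 falls in track B as its term 6, giving 93.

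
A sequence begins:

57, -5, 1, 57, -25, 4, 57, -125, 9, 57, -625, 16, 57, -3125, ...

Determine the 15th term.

Split by position mod 3: positions 1, 4, 7, … form one track, and each other residue class forms its own.
Track A: 57, 57, 57, 57, 57. The constant sequence 57.
Track B: -5, -25, -125, -625, -3125. Geometric, ×5 each step.
Track C: 1, 4, 9, 16. Perfect squares starting at 1².
Position 15 → track C, term 5 = 25.

25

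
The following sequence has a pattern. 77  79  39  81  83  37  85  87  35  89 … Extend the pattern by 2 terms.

91, 33

The slot pattern repeats as AAB (period 3), so there are 2 interleaved tracks.
Track A: 77, 79, 81, 83, 85, 87, 89 (adding 2 each time).
Track B: 39, 37, 35 (arithmetic, step −2).
Position 11 falls in track A as its term 8, giving 91.
Position 12 → track B, term 4 = 33.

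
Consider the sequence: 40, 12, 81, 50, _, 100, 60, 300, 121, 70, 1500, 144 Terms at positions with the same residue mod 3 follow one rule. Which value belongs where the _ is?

Taking every 3rd term gives 3 separate tracks.
Track A: 40, 50, 60, 70 — linear: a_n = 30 + 10·n.
Track B: 12, ?, 300, 1500 — geometric with ratio 5.
Track C: 81, 100, 121, 144 — perfect squares starting at 9².
The gap is track B's term 2; the rule gives 60.

60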